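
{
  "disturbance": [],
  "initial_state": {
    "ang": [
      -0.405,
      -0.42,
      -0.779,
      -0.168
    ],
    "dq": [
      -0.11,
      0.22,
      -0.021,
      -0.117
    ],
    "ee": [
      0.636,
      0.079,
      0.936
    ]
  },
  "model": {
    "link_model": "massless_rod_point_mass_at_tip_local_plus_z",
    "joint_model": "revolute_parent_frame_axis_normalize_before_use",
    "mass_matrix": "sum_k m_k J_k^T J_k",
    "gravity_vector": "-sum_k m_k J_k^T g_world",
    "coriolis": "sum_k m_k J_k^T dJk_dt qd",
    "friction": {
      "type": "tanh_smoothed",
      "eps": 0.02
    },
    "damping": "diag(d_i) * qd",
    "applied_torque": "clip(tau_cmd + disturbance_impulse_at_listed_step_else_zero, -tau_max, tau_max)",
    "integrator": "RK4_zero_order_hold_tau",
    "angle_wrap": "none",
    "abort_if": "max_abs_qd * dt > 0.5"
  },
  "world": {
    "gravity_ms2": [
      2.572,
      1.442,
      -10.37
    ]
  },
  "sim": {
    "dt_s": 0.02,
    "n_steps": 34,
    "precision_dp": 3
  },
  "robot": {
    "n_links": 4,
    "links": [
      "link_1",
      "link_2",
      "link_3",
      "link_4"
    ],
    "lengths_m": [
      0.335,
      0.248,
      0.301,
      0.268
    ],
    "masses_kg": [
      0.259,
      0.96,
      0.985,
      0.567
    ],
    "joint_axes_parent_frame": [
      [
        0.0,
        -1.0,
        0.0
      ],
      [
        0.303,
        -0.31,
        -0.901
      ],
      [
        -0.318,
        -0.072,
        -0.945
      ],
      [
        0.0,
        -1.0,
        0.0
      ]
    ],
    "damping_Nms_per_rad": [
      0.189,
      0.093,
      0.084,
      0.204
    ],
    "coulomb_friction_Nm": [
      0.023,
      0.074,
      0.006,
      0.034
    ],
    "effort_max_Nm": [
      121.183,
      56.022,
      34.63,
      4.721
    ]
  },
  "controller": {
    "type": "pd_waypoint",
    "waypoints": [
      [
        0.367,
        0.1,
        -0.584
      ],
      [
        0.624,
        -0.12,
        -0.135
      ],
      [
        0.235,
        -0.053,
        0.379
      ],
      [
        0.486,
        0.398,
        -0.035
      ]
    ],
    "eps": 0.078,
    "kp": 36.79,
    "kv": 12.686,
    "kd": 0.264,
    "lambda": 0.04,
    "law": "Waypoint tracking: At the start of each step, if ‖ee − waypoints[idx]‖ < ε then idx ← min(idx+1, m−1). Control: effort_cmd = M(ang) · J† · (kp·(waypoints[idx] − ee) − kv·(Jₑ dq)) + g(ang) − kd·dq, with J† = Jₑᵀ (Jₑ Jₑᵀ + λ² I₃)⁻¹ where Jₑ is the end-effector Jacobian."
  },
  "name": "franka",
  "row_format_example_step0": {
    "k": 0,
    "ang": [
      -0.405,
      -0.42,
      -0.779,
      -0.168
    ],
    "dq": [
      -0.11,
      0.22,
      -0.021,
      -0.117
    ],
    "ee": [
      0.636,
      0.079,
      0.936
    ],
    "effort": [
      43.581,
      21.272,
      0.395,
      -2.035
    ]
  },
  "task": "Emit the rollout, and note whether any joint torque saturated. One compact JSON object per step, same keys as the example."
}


{"k":1,"ang":[-0.399,-0.38,-0.865,-0.246],"dq":[0.671,3.818,-8.729,-7.432],"ee":[0.638,0.079,0.93],"effort":[31.24,20.963,2.716,0.266]}
{"k":2,"ang":[-0.394,-0.269,-0.982,-0.443],"dq":[-0.164,6.976,-3.437,-11.806],"ee":[0.634,0.077,0.917],"effort":[11.244,13.715,1.065,0.532]}
{"k":3,"ang":[-0.403,-0.116,-1.04,-0.684],"dq":[-0.704,8.395,-2.946,-12.186],"ee":[0.626,0.066,0.897],"effort":[7.319,2.803,1.216,-0.517]}
{"k":4,"ang":[-0.421,0.049,-1.087,-0.911],"dq":[-1.071,8.154,-1.96,-10.539],"ee":[0.616,0.046,0.871],"effort":[5.219,-2.351,0.933,-1.432]}
{"k":5,"ang":[-0.445,0.204,-1.116,-1.105],"dq":[-1.254,7.304,-1.008,-9.006],"ee":[0.607,0.023,0.842],"effort":[4.054,-3.847,0.56,-1.763]}
{"k":6,"ang":[-0.47,0.339,-1.128,-1.274],"dq":[-1.296,6.199,-0.102,-7.955],"ee":[0.598,0.002,0.81],"effort":[3.023,-3.91,0.184,-1.688]}
{"k":7,"ang":[-0.496,0.451,-1.123,-1.426],"dq":[-1.233,4.933,0.739,-7.269],"ee":[0.591,-0.014,0.777],"effort":[1.704,-3.58,-0.156,-1.418]}
{"k":8,"ang":[-0.52,0.537,-1.101,-1.566],"dq":[-1.122,3.6,1.485,-6.809],"ee":[0.584,-0.027,0.742],"effort":[0.043,-3.278,-0.439,-1.084]}
{"k":9,"ang":[-0.541,0.597,-1.067,-1.699],"dq":[-1.033,2.349,2.036,-6.48],"ee":[0.577,-0.035,0.706],"effort":[-1.897,-3.153,-0.643,-0.756]}
{"k":10,"ang":[-0.562,0.634,-1.024,-1.826],"dq":[-1.027,1.314,2.328,-6.213],"ee":[0.57,-0.04,0.669],"effort":[-3.931,-3.198,-0.757,-0.475]}
{"k":11,"ang":[-0.584,0.652,-0.977,-1.947],"dq":[-1.124,0.531,2.383,-5.962],"ee":[0.563,-0.043,0.632],"effort":[-5.825,-3.331,-0.792,-0.26]}
{"k":12,"ang":[-0.608,0.657,-0.93,-2.064],"dq":[-1.316,-0.031,2.272,-5.708],"ee":[0.556,-0.043,0.595],"effort":[-7.435,-3.487,-0.774,-0.123]}
{"k":13,"ang":[-0.637,0.653,-0.887,-2.176],"dq":[-1.593,-0.395,2.04,-5.452],"ee":[0.551,-0.042,0.559],"effort":[-8.748,-3.66,-0.731,-0.063]}
{"k":14,"ang":[-0.672,0.642,-0.848,-2.282],"dq":[-1.899,-0.742,1.843,-5.173],"ee":[0.547,-0.04,0.523],"effort":[-9.717,-3.757,-0.696,-0.087]}
{"k":15,"ang":[-0.713,0.624,-0.813,-2.383],"dq":[-2.222,-1.101,1.671,-4.886],"ee":[0.544,-0.038,0.487],"effort":[-10.481,-3.809,-0.675,-0.183]}
{"k":16,"ang":[-0.761,0.598,-0.781,-2.478],"dq":[-2.552,-1.493,1.509,-4.605],"ee":[0.545,-0.034,0.451],"effort":[-11.164,-3.845,-0.673,-0.341]}
{"k":17,"ang":[-0.815,0.564,-0.753,-2.567],"dq":[-2.885,-1.932,1.333,-4.342],"ee":[0.547,-0.03,0.415],"effort":[-11.898,-3.898,-0.693,-0.547]}
{"k":18,"ang":[-0.877,0.521,-0.729,-2.652],"dq":[-3.22,-2.431,1.116,-4.116],"ee":[0.552,-0.025,0.379],"effort":[-12.862,-4.022,-0.739,-0.787]}
{"k":19,"ang":[-0.944,0.467,-0.709,-2.733],"dq":[-3.56,-3.0,0.829,-3.949],"ee":[0.559,-0.02,0.34],"effort":[-14.333,-4.316,-0.811,-1.043]}
{"k":20,"ang":[-1.019,0.4,-0.696,-2.811],"dq":[-3.913,-3.658,0.452,-3.874],"ee":[0.568,-0.014,0.3],"effort":[-16.692,-4.954,-0.9,-1.288]}
{"k":21,"ang":[-1.101,0.319,-0.692,-2.89],"dq":[-4.287,-4.446,0.003,-3.936],"ee":[0.577,-0.009,0.257],"effort":[-20.013,-6.167,-0.957,-1.484]}
{"k":22,"ang":[-1.191,0.22,-0.696,-2.971],"dq":[-4.69,-5.457,-0.385,-4.199],"ee":[0.587,-0.005,0.21],"effort":[-20.966,-7.59,-0.758,-1.566]}
{"k":23,"ang":[-1.288,0.097,-0.704,-3.059],"dq":[-5.095,-6.794,-0.387,-4.682],"ee":[0.596,-0.003,0.159],"effort":[0.689,-3.96,0.503,-1.459]}
{"k":24,"ang":[-1.392,-0.051,-0.705,-3.154],"dq":[-5.318,-7.836,0.479,-4.856],"ee":[0.606,-0.004,0.103],"effort":[59.994,12.853,2.814,-1.21]}
{"k":25,"ang":[-1.495,-0.194,-0.694,-3.235],"dq":[-5.001,-6.435,0.535,-3.372],"ee":[0.615,-0.006,0.043],"effort":[79.933,20.388,3.675,-1.143]}
{"k":26,"ang":[-1.59,-0.295,-0.685,-3.283],"dq":[-4.474,-3.714,0.067,-1.463],"ee":[0.619,-0.007,-0.017],"effort":[69.773,17.087,3.564,-1.205]}
{"k":27,"ang":[-1.676,-0.347,-0.679,-3.299],"dq":[-4.0,-1.544,0.249,-0.188],"ee":[0.617,-0.005,-0.072],"effort":[57.618,12.818,3.033,-1.269]}
{"k":28,"ang":[-1.751,-0.364,-0.675,-3.296],"dq":[-3.553,-0.183,0.127,0.52],"ee":[0.609,-0.003,-0.12],"effort":[48.307,9.565,2.605,-1.292]}
{"k":29,"ang":[-1.818,-0.36,-0.673,-3.282],"dq":[-3.161,0.57,0.04,0.848],"ee":[0.598,-0.0,-0.162],"effort":[41.406,7.314,2.243,-1.271]}
{"k":30,"ang":[-1.878,-0.345,-0.673,-3.264],"dq":[-2.821,0.93,-0.0,0.965],"ee":[0.586,0.002,-0.198],"effort":[36.128,5.757,1.938,-1.226]}
{"k":31,"ang":[-1.932,-0.325,-0.673,-3.245],"dq":[-2.52,1.026,-0.045,0.97],"ee":[0.573,0.004,-0.23],"effort":[31.913,4.665,1.69,-1.173]}
{"k":32,"ang":[-1.979,-0.305,-0.675,-3.226],"dq":[-2.254,0.954,-0.058,0.916],"ee":[0.56,0.006,-0.258],"effort":[28.446,3.895,1.474,-1.118]}
{"k":33,"ang":[-2.022,-0.288,-0.676,-3.209],"dq":[-2.02,0.781,-0.06,0.837],"ee":[0.547,0.008,-0.283],"effort":[25.566,3.358,1.29,-1.066]}
{"k":34,"ang":[-2.06,-0.275,-0.677,-3.193],"dq":[-1.815,0.561,-0.042,0.748],"ee":[0.535,0.01,-0.304]}
{"summary": "any joint saturated: no"}


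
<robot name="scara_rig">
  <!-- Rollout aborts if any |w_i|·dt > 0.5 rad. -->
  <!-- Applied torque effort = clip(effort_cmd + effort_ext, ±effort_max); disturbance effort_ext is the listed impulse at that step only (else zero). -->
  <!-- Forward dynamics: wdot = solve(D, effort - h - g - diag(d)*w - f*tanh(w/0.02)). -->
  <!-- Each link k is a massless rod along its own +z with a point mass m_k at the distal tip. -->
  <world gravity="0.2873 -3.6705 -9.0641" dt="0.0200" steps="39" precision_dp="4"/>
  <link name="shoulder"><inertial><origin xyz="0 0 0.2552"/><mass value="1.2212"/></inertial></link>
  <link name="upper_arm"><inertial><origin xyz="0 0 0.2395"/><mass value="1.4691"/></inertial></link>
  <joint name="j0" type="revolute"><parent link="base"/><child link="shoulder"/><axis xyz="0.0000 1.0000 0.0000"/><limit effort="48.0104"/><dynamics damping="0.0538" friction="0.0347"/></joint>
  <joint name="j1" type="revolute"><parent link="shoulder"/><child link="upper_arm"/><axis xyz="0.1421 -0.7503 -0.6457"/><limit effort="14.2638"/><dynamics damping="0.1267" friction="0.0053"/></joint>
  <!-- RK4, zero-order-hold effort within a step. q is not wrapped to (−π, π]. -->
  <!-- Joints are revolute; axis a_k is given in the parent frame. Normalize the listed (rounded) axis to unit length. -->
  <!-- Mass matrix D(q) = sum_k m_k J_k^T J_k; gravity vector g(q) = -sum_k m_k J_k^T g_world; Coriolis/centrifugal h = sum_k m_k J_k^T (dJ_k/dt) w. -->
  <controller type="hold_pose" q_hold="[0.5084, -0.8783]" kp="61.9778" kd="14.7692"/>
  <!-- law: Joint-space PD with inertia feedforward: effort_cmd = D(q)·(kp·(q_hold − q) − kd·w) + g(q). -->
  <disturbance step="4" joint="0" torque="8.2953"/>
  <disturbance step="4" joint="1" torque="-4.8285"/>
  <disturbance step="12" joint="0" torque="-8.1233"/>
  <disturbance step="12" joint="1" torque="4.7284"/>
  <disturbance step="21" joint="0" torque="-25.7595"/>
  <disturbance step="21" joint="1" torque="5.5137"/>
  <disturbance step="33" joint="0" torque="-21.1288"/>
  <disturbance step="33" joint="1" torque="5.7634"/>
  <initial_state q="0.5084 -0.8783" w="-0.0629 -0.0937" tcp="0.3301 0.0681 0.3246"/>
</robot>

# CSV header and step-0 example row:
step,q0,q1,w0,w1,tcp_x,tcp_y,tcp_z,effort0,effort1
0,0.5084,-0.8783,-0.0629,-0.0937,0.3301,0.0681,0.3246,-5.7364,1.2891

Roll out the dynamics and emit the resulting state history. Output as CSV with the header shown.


step,q0,q1,w0,w1,tcp_x,tcp_y,tcp_z,effort0,effort1
1,0.5074,-0.8797,-0.0396,-0.0518,0.3298,0.0683,0.3247,-5.7964,1.2862
2,0.5068,-0.8805,-0.0228,-0.0240,0.3296,0.0684,0.3248,-5.8446,1.2855
3,0.5064,-0.8808,-0.0114,-0.0075,0.3295,0.0684,0.3249,-5.8815,1.2867
4,0.5063,-0.8809,-0.0044,0.0004,0.3295,0.0684,0.3249,2.3873,-3.5395
5,0.5064,-0.8998,0.0297,-1.8593,0.3301,0.0705,0.3222,-8.4837,2.7335
6,0.5074,-0.9297,0.0596,-1.1421,0.3312,0.0739,0.3176,-7.9191,2.3336
7,0.5086,-0.9477,0.0607,-0.6626,0.3320,0.0759,0.3147,-7.4662,2.0403
8,0.5097,-0.9576,0.0501,-0.3400,0.3326,0.0771,0.3129,-7.1062,1.8254
9,0.5106,-0.9622,0.0358,-0.1234,0.3329,0.0776,0.3120,-6.8221,1.6681
10,0.5111,-0.9633,0.0215,0.0197,0.3331,0.0777,0.3116,-6.5993,1.5534
11,0.5114,-0.9620,0.0085,0.1087,0.3332,0.0776,0.3117,-6.4274,1.4722
12,0.5115,-0.9592,-0.0009,0.1659,0.3332,0.0773,0.3121,-14.4210,6.1415
13,0.5109,-0.9374,-0.0554,2.0010,0.3325,0.0748,0.3154,-3.7064,-0.0436
14,0.5099,-0.9037,-0.0522,1.3754,0.3314,0.0710,0.3205,-4.1956,0.3156
15,0.5089,-0.8807,-0.0493,0.9201,0.3303,0.0684,0.3241,-4.5830,0.5799
16,0.5079,-0.8656,-0.0438,0.5949,0.3295,0.0667,0.3265,-4.8927,0.7748
17,0.5071,-0.8560,-0.0359,0.3663,0.3289,0.0657,0.3281,-5.1414,0.9188
18,0.5065,-0.8503,-0.0269,0.2079,0.3285,0.0650,0.3292,-5.3409,1.0254
19,0.5061,-0.8472,-0.0179,0.0993,0.3282,0.0647,0.3297,-5.4997,1.1044
20,0.5058,-0.8460,-0.0100,0.0257,0.3281,0.0646,0.3300,-5.6246,1.1628
21,0.5057,-0.8459,-0.0030,-0.0208,0.3280,0.0646,0.3301,-31.4805,6.7184
22,0.4926,-0.8473,-1.3035,-0.1031,0.3237,0.0647,0.3341,2.2108,-0.4785
23,0.4707,-0.8488,-0.8866,-0.0570,0.3164,0.0649,0.3409,0.4989,-0.0992
24,0.4561,-0.8498,-0.5705,-0.0465,0.3115,0.0650,0.3453,-0.8908,0.2163
25,0.4471,-0.8507,-0.3318,-0.0489,0.3084,0.0651,0.3480,-2.0156,0.4737
26,0.4423,-0.8517,-0.1532,-0.0540,0.3068,0.0652,0.3494,-2.9231,0.6808
27,0.4405,-0.8529,-0.0216,-0.0578,0.3062,0.0653,0.3497,-3.6519,0.8452
28,0.4410,-0.8541,0.0691,-0.0667,0.3064,0.0655,0.3494,-4.2180,0.9743
29,0.4430,-0.8555,0.1316,-0.0723,0.3072,0.0656,0.3486,-4.6635,1.0744
30,0.4461,-0.8569,0.1734,-0.0738,0.3083,0.0658,0.3475,-5.0154,1.1512
31,0.4498,-0.8584,0.1992,-0.0726,0.3097,0.0659,0.3461,-5.2914,1.2094
32,0.4539,-0.8598,0.2128,-0.0699,0.3112,0.0661,0.3446,-5.5058,1.2531
33,0.4582,-0.8612,0.2173,-0.0663,0.3127,0.0662,0.3431,-26.7995,7.0486
34,0.4535,-0.8549,-0.6840,0.6895,0.3108,0.0656,0.3454,0.7582,-0.4581
35,0.4426,-0.8437,-0.4163,0.4316,0.3065,0.0643,0.3504,-0.7064,-0.0369
36,0.4363,-0.8370,-0.2141,0.2415,0.3039,0.0636,0.3532,-1.8908,0.2996
37,0.4335,-0.8335,-0.0624,0.1074,0.3028,0.0632,0.3546,-2.8456,0.5649
38,0.4334,-0.8323,0.0476,0.0128,0.3026,0.0631,0.3548,-3.6037,0.7717
39,0.4351,-0.8327,0.1245,-0.0494,0.3033,0.0631,0.3542,,


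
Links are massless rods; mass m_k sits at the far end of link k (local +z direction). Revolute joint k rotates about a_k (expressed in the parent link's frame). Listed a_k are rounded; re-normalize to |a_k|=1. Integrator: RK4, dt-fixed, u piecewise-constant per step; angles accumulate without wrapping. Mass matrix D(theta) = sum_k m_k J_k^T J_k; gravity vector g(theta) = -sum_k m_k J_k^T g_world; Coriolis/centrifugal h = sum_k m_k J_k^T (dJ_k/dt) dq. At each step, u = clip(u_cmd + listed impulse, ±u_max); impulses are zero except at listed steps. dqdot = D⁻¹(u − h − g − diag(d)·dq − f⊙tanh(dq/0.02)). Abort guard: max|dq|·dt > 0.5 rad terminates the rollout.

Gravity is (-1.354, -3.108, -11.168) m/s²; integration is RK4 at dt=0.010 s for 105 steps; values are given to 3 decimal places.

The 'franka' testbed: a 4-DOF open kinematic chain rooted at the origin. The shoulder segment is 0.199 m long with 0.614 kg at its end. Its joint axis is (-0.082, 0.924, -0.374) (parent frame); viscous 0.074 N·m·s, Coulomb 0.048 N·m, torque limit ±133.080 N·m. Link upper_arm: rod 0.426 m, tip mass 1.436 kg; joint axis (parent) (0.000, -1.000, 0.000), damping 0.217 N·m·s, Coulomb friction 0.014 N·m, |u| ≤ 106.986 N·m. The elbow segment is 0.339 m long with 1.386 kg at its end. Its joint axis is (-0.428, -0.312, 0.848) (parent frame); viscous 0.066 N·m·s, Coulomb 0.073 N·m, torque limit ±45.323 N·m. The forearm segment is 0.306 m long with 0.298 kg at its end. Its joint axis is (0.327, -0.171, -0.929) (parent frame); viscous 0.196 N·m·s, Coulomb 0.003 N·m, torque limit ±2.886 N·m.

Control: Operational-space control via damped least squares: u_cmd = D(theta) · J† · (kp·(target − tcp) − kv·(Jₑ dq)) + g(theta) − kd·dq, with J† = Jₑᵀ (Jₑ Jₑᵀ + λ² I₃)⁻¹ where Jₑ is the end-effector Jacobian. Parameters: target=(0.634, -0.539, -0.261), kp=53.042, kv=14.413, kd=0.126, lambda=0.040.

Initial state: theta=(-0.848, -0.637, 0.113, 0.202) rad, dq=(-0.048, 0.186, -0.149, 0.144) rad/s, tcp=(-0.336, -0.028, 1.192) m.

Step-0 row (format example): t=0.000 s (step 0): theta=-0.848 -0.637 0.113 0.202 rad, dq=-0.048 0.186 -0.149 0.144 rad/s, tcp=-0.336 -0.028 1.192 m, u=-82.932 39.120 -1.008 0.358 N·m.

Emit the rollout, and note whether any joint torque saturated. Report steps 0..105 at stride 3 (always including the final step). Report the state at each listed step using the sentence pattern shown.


t=0.030 s (step 3): theta=-1.069 -0.840 -0.078 0.219 rad, dq=-12.321 -11.027 -12.192 -0.473 rad/s, tcp=-0.324 -0.038 1.167 m, u=-33.262 9.958 -2.171 0.206 N·m.
t=0.060 s (step 6): theta=-1.485 -1.202 -0.543 0.163 rad, dq=-14.605 -12.669 -17.605 -3.196 rad/s, tcp=-0.298 -0.060 1.095 m, u=24.539 -29.395 -3.552 -0.069 N·m.
t=0.090 s (step 9): theta=-1.919 -1.592 -1.087 0.039 rad, dq=-14.259 -13.408 -18.507 -5.129 rad/s, tcp=-0.279 -0.097 0.995 m, u=52.907 -53.095 1.510 -0.505 N·m.
t=0.120 s (step 12): theta=-2.331 -2.012 -1.655 -0.146 rad, dq=-12.967 -14.636 -19.664 -7.451 rad/s, tcp=-0.274 -0.145 0.887 m, u=70.326 -74.993 11.056 -0.776 N·m.
t=0.150 s (step 15): theta=-2.659 -2.459 -2.307 -0.429 rad, dq=-7.358 -14.434 -25.296 -12.817 rad/s, tcp=-0.296 -0.180 0.782 m, u=86.942 -93.562 22.257 -0.627 N·m.
t=0.180 s (step 18): theta=-2.763 -2.791 -2.999 -0.798 rad, dq=-4.775 -8.900 -13.451 -4.719 rad/s, tcp=-0.348 -0.124 0.706 m, u=-28.276 39.122 7.391 -2.594 N·m.
t=0.210 s (step 21): theta=-3.068 -3.108 -3.168 -0.894 rad, dq=-15.271 -12.805 -0.451 -4.103 rad/s, tcp=-0.382 -0.041 0.645 m, u=9.167 -14.237 10.372 -2.034 N·m.
t=0.240 s (step 24): theta=-3.599 -3.544 -3.197 -1.093 rad, dq=-17.706 -15.112 -3.788 -7.984 rad/s, tcp=-0.402 0.005 0.583 m, u=12.190 -26.166 8.276 -1.185 N·m.
t=0.270 s (step 27): theta=-4.012 -3.923 -3.396 -1.287 rad, dq=-8.048 -8.014 -7.919 -4.442 rad/s, tcp=-0.429 0.062 0.541 m, u=-15.647 68.552 -0.498 -1.621 N·m.
t=0.300 s (step 30): theta=-4.010 -3.942 -3.605 -1.388 rad, dq=8.227 6.467 -6.294 -3.368 rad/s, tcp=-0.444 0.116 0.507 m, u=-7.782 49.438 0.498 -1.447 N·m.
t=0.330 s (step 33): theta=-3.622 -3.642 -3.837 -1.525 rad, dq=11.686 8.845 -8.437 -4.662 rad/s, tcp=-0.452 0.160 0.485 m, u=21.784 -80.513 8.727 -1.279 N·m.
t=0.360 s (step 36): theta=-3.591 -3.625 -3.965 -1.600 rad, dq=-8.356 -6.797 -0.525 -2.039 rad/s, tcp=-0.457 0.194 0.469 m, u=26.236 -77.577 5.746 -1.307 N·m.
t=0.390 s (step 39): theta=-3.976 -3.946 -3.976 -1.680 rad, dq=-13.445 -11.694 -1.700 -2.776 rad/s, tcp=-0.444 0.219 0.462 m, u=-9.103 62.676 1.337 -0.866 N·m.
t=0.420 s (step 42): theta=-4.077 -4.054 -4.033 -1.734 rad, dq=7.356 5.070 -1.174 -1.121 rad/s, tcp=-0.429 0.244 0.471 m, u=9.090 65.432 -0.022 -0.946 N·m.
t=0.450 s (step 45): theta=-3.559 -3.683 -4.120 -1.778 rad, dq=22.613 15.895 -6.335 -2.577 rad/s, tcp=-0.402 0.259 0.485 m, u=7.852 -76.506 4.423 -0.614 N·m.
t=0.480 s (step 48): theta=-3.271 -3.506 -4.211 -1.825 rad, dq=-2.163 -3.192 1.479 -1.028 rad/s, tcp=-0.372 0.278 0.515 m, u=24.827 -73.700 1.021 -0.818 N·m.
t=0.510 s (step 51): theta=-3.552 -3.775 -4.111 -1.864 rad, dq=-14.673 -13.470 3.352 -1.105 rad/s, tcp=-0.327 0.278 0.524 m, u=-2.741 -28.477 4.199 -0.550 N·m.
t=0.540 s (step 54): theta=-3.875 -4.098 -4.071 -1.887 rad, dq=-1.761 -3.583 0.566 -0.774 rad/s, tcp=-0.277 0.289 0.555 m, u=8.698 82.538 -0.103 -0.488 N·m.
t=0.570 s (step 57): theta=-3.612 -3.951 -4.034 -1.893 rad, dq=19.719 13.206 0.652 0.688 rad/s, tcp=-0.222 0.283 0.572 m, u=-16.498 62.202 1.749 -0.534 N·m.
t=0.600 s (step 60): theta=-2.919 -3.498 -4.124 -1.897 rad, dq=15.093 8.855 -3.334 -1.368 rad/s, tcp=-0.145 0.291 0.609 m, u=13.063 -65.468 2.073 -0.328 N·m.
t=0.630 s (step 63): theta=-2.788 -3.478 -4.095 -1.924 rad, dq=-4.112 -5.829 4.406 -1.126 rad/s, tcp=-0.068 0.286 0.625 m, u=12.815 -45.097 1.225 -0.318 N·m.
t=0.660 s (step 66): theta=-3.067 -3.777 -3.943 -1.958 rad, dq=-12.898 -13.150 4.270 -0.604 rad/s, tcp=0.008 0.268 0.618 m, u=-8.032 -3.063 4.630 -0.269 N·m.
t=0.690 s (step 69): theta=-3.325 -4.078 -3.871 -1.964 rad, dq=-1.063 -3.887 1.709 -0.299 rad/s, tcp=0.091 0.260 0.624 m, u=-9.756 82.176 -1.149 -0.193 N·m.
t=0.720 s (step 72): theta=-3.123 -3.997 -3.802 -1.965 rad, dq=14.212 8.802 2.294 0.494 rad/s, tcp=0.168 0.236 0.614 m, u=-19.025 65.728 -0.588 -0.191 N·m.
t=0.750 s (step 75): theta=-2.516 -3.608 -3.815 -1.951 rad, dq=22.201 13.861 -3.684 -0.671 rad/s, tcp=0.258 0.212 0.592 m, u=-5.914 -26.697 4.757 0.069 N·m.
t=0.780 s (step 78): theta=-2.126 -3.399 -3.861 -1.977 rad, dq=4.674 0.843 1.725 -0.467 rad/s, tcp=0.349 0.190 0.569 m, u=-0.291 -17.376 1.836 -0.052 N·m.
t=0.810 s (step 81): theta=-2.133 -3.483 -3.744 -1.993 rad, dq=-4.220 -5.804 5.354 -0.712 rad/s, tcp=0.417 0.152 0.525 m, u=-2.503 -6.863 1.486 0.122 N·m.
t=0.840 s (step 84): theta=-2.323 -3.709 -3.583 -2.009 rad, dq=-7.303 -8.514 4.793 -0.231 rad/s, tcp=0.478 0.111 0.475 m, u=-10.983 18.919 1.308 0.162 N·m.
t=0.870 s (step 87): theta=-2.465 -3.908 -3.470 -2.008 rad, dq=-1.278 -3.821 3.158 0.128 rad/s, tcp=0.539 0.070 0.426 m, u=-21.980 54.623 -2.694 0.260 N·m.
t=0.900 s (step 90): theta=-2.404 -3.932 -3.373 -2.006 rad, dq=4.916 1.869 3.342 0.083 rad/s, tcp=0.591 0.024 0.372 m, u=-23.462 48.941 -3.508 0.384 N·m.
t=0.930 s (step 93): theta=-2.193 -3.818 -3.278 -2.006 rad, dq=8.870 5.438 2.782 -0.091 rad/s, tcp=0.629 -0.024 0.310 m, u=-22.918 40.224 -3.320 0.499 N·m.
t=0.960 s (step 96): theta=-1.888 -3.626 -3.221 -2.015 rad, dq=11.220 7.131 0.813 -0.593 rad/s, tcp=0.656 -0.070 0.245 m, u=-18.230 28.982 -2.573 0.593 N·m.
t=0.990 s (step 99): theta=-1.551 -3.415 -3.225 -2.037 rad, dq=10.603 6.444 -0.646 -0.751 rad/s, tcp=0.674 -0.112 0.186 m, u=-12.270 17.173 -1.865 0.566 N·m.
t=1.020 s (step 102): theta=-1.287 -3.259 -3.229 -2.052 rad, dq=6.885 3.932 0.630 -0.229 rad/s, tcp=0.688 -0.154 0.136 m, u=-12.745 17.109 -2.610 0.492 N·m.
t=1.050 s (step 105): theta=-1.126 -3.170 -3.187 -2.055 rad, dq=4.107 2.232 2.100 0.019 rad/s, tcp=0.694 -0.195 0.089 m.
any joint saturated: no


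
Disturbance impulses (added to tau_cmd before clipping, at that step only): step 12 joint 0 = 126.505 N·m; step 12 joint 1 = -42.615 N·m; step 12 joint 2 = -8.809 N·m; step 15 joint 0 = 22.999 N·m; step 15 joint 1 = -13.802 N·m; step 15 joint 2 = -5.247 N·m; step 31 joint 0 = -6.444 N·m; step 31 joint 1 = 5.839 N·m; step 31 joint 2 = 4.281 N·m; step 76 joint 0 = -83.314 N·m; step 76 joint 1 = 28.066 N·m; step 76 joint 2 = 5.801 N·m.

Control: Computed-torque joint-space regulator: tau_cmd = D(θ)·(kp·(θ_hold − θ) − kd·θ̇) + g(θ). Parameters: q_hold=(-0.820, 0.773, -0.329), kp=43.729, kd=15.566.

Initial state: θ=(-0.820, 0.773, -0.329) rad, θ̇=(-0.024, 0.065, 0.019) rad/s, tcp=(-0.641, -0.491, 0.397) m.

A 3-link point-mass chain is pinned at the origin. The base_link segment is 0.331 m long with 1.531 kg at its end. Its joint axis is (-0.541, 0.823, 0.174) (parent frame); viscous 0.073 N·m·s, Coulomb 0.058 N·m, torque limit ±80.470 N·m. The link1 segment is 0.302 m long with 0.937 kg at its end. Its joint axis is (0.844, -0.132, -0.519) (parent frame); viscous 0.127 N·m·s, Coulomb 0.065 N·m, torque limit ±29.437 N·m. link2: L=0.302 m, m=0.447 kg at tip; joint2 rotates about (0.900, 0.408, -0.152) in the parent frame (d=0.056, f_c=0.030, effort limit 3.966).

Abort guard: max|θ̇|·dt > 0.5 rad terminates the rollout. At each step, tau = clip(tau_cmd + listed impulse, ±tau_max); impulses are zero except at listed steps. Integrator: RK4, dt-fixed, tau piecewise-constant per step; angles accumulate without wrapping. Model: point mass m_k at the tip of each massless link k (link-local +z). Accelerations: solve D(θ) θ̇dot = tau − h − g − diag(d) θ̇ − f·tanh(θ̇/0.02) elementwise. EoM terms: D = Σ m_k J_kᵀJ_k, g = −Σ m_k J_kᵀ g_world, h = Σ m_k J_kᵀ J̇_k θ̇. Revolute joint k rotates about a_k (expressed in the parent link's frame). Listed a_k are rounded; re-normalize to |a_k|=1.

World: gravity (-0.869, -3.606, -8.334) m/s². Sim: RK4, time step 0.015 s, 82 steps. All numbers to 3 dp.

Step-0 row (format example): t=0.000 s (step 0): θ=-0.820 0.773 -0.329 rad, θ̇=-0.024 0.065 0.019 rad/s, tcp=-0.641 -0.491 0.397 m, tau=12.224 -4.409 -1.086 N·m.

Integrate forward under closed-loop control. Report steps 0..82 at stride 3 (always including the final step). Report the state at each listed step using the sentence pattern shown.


t=0.045 s (step 3): θ=-0.821 0.774 -0.328 rad, θ̇=-0.015 0.009 0.009 rad/s, tcp=-0.641 -0.491 0.396 m, tau=11.893 -4.236 -1.032 N·m.
t=0.090 s (step 6): θ=-0.821 0.774 -0.328 rad, θ̇=-0.004 0.001 0.000 rad/s, tcp=-0.641 -0.492 0.396 m, tau=11.730 -4.168 -1.012 N·m.
t=0.135 s (step 9): θ=-0.821 0.774 -0.328 rad, θ̇=0.001 -0.001 -0.001 rad/s, tcp=-0.641 -0.492 0.396 m, tau=11.655 -4.140 -1.005 N·m.
t=0.180 s (step 12): θ=-0.821 0.774 -0.328 rad, θ̇=0.003 -0.002 -0.001 rad/s, tcp=-0.641 -0.492 0.396 m, tau=80.470 -29.437 -3.966 N·m.
t=0.225 s (step 15): θ=-0.795 0.729 -0.264 rad, θ̇=0.504 -0.721 1.028 rad/s, tcp=-0.625 -0.495 0.425 m, tau=24.038 -14.179 -3.966 N·m.
t=0.270 s (step 18): θ=-0.783 0.662 -0.215 rad, θ̇=0.171 -0.951 0.538 rad/s, tcp=-0.615 -0.490 0.455 m, tau=2.733 -0.325 -0.165 N·m.
t=0.315 s (step 21): θ=-0.778 0.641 -0.207 rad, θ̇=0.044 -0.125 -0.077 rad/s, tcp=-0.611 -0.486 0.467 m, tau=7.260 -2.380 -0.551 N·m.
t=0.360 s (step 24): θ=-0.779 0.642 -0.213 rad, θ̇=-0.059 0.084 -0.116 rad/s, tcp=-0.612 -0.485 0.468 m, tau=9.603 -3.369 -0.786 N·m.
t=0.405 s (step 27): θ=-0.783 0.647 -0.217 rad, θ̇=-0.111 0.136 -0.085 rad/s, tcp=-0.614 -0.485 0.463 m, tau=10.798 -3.848 -0.910 N·m.
t=0.450 s (step 30): θ=-0.788 0.653 -0.221 rad, θ̇=-0.128 0.148 -0.064 rad/s, tcp=-0.617 -0.487 0.457 m, tau=11.403 -4.083 -0.974 N·m.
t=0.495 s (step 33): θ=-0.795 0.658 -0.190 rad, θ̇=-0.143 0.131 1.093 rad/s, tcp=-0.618 -0.496 0.444 m, tau=12.925 -5.328 -1.780 N·m.
t=0.540 s (step 36): θ=-0.800 0.667 -0.163 rad, θ̇=-0.105 0.215 0.220 rad/s, tcp=-0.618 -0.505 0.432 m, tau=12.448 -4.832 -1.369 N·m.
t=0.585 s (step 39): θ=-0.804 0.676 -0.161 rad, θ̇=-0.094 0.176 -0.073 rad/s, tcp=-0.620 -0.508 0.424 m, tau=12.174 -4.550 -1.185 N·m.
t=0.630 s (step 42): θ=-0.809 0.683 -0.166 rad, θ̇=-0.088 0.119 -0.140 rad/s, tcp=-0.622 -0.509 0.418 m, tau=12.009 -4.393 -1.108 N·m.
t=0.675 s (step 45): θ=-0.812 0.687 -0.173 rad, θ̇=-0.078 0.087 -0.163 rad/s, tcp=-0.624 -0.508 0.415 m, tau=11.905 -4.304 -1.067 N·m.
t=0.720 s (step 48): θ=-0.816 0.691 -0.180 rad, θ̇=-0.067 0.069 -0.165 rad/s, tcp=-0.626 -0.508 0.412 m, tau=11.837 -4.250 -1.045 N·m.
t=0.765 s (step 51): θ=-0.818 0.694 -0.188 rad, θ̇=-0.057 0.059 -0.157 rad/s, tcp=-0.628 -0.507 0.409 m, tau=11.790 -4.217 -1.034 N·m.
t=0.810 s (step 54): θ=-0.821 0.696 -0.195 rad, θ̇=-0.048 0.052 -0.146 rad/s, tcp=-0.630 -0.506 0.408 m, tau=11.756 -4.194 -1.027 N·m.
t=0.855 s (step 57): θ=-0.823 0.698 -0.201 rad, θ̇=-0.040 0.047 -0.133 rad/s, tcp=-0.631 -0.506 0.406 m, tau=11.731 -4.178 -1.023 N·m.
t=0.900 s (step 60): θ=-0.824 0.700 -0.207 rad, θ̇=-0.033 0.043 -0.120 rad/s, tcp=-0.633 -0.505 0.405 m, tau=11.711 -4.166 -1.021 N·m.
t=0.945 s (step 63): θ=-0.826 0.702 -0.212 rad, θ̇=-0.028 0.039 -0.109 rad/s, tcp=-0.634 -0.504 0.404 m, tau=11.696 -4.157 -1.020 N·m.
t=0.990 s (step 66): θ=-0.827 0.704 -0.216 rad, θ̇=-0.023 0.036 -0.098 rad/s, tcp=-0.634 -0.504 0.403 m, tau=11.685 -4.150 -1.019 N·m.
t=1.035 s (step 69): θ=-0.828 0.705 -0.221 rad, θ̇=-0.019 0.033 -0.088 rad/s, tcp=-0.635 -0.503 0.402 m, tau=11.677 -4.145 -1.018 N·m.
t=1.080 s (step 72): θ=-0.829 0.707 -0.224 rad, θ̇=-0.016 0.030 -0.079 rad/s, tcp=-0.636 -0.503 0.402 m, tau=11.672 -4.140 -1.017 N·m.
t=1.125 s (step 75): θ=-0.829 0.708 -0.228 rad, θ̇=-0.013 0.028 -0.072 rad/s, tcp=-0.636 -0.502 0.401 m, tau=11.668 -4.137 -1.017 N·m.
t=1.170 s (step 78): θ=-0.859 0.712 -0.237 rad, θ̇=-1.098 0.077 -0.258 rad/s, tcp=-0.649 -0.504 0.377 m, tau=27.657 -9.433 -1.977 N·m.
t=1.215 s (step 81): θ=-0.892 0.713 -0.244 rad, θ̇=-0.434 0.016 -0.099 rad/s, tcp=-0.663 -0.505 0.351 m, tau=19.865 -6.768 -1.507 N·m.
t=1.230 s (step 82): θ=-0.898 0.714 -0.246 rad, θ̇=-0.292 0.019 -0.082 rad/s, tcp=-0.665 -0.505 0.347 m.


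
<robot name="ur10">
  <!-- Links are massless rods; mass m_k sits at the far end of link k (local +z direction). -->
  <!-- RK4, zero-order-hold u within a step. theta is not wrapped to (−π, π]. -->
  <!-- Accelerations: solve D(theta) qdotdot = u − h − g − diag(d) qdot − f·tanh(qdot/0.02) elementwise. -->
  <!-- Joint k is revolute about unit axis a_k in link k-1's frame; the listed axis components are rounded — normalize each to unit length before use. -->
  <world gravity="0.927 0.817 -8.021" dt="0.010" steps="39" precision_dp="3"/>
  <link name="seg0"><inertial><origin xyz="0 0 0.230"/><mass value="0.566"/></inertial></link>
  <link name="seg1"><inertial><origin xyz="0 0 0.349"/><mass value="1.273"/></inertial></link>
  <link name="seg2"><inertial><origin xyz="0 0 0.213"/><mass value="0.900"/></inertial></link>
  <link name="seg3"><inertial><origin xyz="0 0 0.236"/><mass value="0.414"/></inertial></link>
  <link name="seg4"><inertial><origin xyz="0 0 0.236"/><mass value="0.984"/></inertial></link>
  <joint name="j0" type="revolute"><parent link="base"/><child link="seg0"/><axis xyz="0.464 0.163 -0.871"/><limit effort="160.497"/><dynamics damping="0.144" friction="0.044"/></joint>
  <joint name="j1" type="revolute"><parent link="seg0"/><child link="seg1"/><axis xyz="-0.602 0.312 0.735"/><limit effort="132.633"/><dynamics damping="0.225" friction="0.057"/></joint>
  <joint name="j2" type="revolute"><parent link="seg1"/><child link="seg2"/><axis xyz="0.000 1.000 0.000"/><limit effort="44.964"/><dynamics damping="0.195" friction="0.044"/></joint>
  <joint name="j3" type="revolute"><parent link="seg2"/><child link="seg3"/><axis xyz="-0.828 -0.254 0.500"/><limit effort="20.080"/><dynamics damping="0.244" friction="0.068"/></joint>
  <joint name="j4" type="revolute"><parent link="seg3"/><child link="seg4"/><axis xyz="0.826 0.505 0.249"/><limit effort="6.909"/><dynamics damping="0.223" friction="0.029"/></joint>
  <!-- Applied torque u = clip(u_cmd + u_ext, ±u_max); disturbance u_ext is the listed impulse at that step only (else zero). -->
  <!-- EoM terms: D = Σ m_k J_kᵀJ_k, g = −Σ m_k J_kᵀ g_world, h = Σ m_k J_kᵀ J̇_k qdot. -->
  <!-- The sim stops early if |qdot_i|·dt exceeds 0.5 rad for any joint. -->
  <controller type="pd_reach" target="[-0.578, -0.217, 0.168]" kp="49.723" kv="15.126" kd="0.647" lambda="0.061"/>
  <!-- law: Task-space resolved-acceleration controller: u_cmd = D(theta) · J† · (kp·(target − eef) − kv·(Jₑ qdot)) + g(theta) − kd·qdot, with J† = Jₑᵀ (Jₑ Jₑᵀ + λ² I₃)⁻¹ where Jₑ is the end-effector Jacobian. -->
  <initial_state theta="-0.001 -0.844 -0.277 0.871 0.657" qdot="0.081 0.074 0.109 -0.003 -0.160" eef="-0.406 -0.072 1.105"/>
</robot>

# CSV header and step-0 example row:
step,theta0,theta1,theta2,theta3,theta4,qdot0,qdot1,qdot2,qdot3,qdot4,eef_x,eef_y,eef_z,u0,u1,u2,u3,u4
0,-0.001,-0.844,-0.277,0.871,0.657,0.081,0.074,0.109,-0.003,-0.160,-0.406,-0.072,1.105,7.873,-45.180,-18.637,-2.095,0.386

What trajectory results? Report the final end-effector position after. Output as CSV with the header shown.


step,theta0,theta1,theta2,theta3,theta4,qdot0,qdot1,qdot2,qdot3,qdot4,eef_x,eef_y,eef_z,u0,u1,u2,u3,u4
1,0.005,-0.851,-0.277,0.879,0.663,1.142,-1.412,-0.171,1.625,1.292,-0.407,-0.072,1.103,6.330,-38.122,-15.355,-2.874,-0.462
2,0.022,-0.871,-0.280,0.900,0.676,2.262,-2.604,-0.344,2.416,1.263,-0.408,-0.073,1.099,5.065,-32.613,-12.151,-3.133,-0.158
3,0.049,-0.902,-0.284,0.926,0.687,3.328,-3.653,-0.455,2.839,0.928,-0.412,-0.074,1.092,3.824,-28.078,-9.507,-3.098,0.305
4,0.087,-0.944,-0.288,0.956,0.695,4.251,-4.653,-0.442,3.073,0.545,-0.418,-0.075,1.084,2.616,-24.283,-7.578,-2.879,0.705
5,0.133,-0.995,-0.292,0.988,0.699,4.937,-5.656,-0.235,3.254,0.190,-0.424,-0.077,1.075,1.523,-21.029,-6.357,-2.572,0.985
6,0.184,-1.057,-0.292,1.022,0.699,5.313,-6.661,0.206,3.495,-0.105,-0.431,-0.079,1.065,0.641,-18.067,-5.709,-2.264,1.131
7,0.237,-1.128,-0.287,1.058,0.697,5.354,-7.615,0.864,3.862,-0.319,-0.439,-0.081,1.054,0.043,-15.096,-5.412,-2.000,1.141
8,0.290,-1.209,-0.274,1.099,0.693,5.100,-8.434,1.691,4.345,-0.529,-0.447,-0.084,1.042,-0.238,-11.925,-5.251,-1.777,1.090
9,0.339,-1.296,-0.253,1.145,0.687,4.659,-9.023,2.576,4.873,-0.693,-0.455,-0.087,1.029,-0.275,-8.419,-5.101,-1.533,0.953
10,0.383,-1.388,-0.223,1.196,0.680,4.142,-9.322,3.416,5.355,-0.758,-0.465,-0.090,1.015,-0.180,-4.598,-4.956,-1.201,0.708
11,0.422,-1.481,-0.185,1.252,0.672,3.624,-9.320,4.137,5.715,-0.667,-0.474,-0.094,1.000,-0.067,-0.600,-4.863,-0.748,0.338
12,0.456,-1.573,-0.141,1.310,0.667,3.132,-9.047,4.690,5.904,-0.389,-0.485,-0.097,0.983,-0.026,3.390,-4.835,-0.176,-0.145
13,0.485,-1.661,-0.092,1.369,0.665,2.658,-8.563,5.045,5.892,0.046,-0.497,-0.099,0.966,-0.127,7.185,-4.824,0.484,-0.685
14,0.509,-1.744,-0.041,1.427,0.667,2.180,-7.944,5.192,5.670,0.545,-0.509,-0.101,0.947,-0.413,10.614,-4.743,1.188,-1.188
15,0.528,-1.820,0.011,1.481,0.675,1.657,-7.264,5.110,5.262,1.084,-0.522,-0.101,0.928,-0.869,13.565,-4.531,1.888,-1.631
16,0.542,-1.889,0.061,1.531,0.688,1.101,-6.591,4.847,4.710,1.524,-0.535,-0.100,0.908,-1.443,15.870,-4.178,2.529,-1.923
17,0.550,-1.951,0.108,1.575,0.705,0.545,-5.967,4.479,4.094,1.802,-0.549,-0.098,0.889,-2.045,17.437,-3.739,3.056,-2.038
18,0.553,-2.008,0.151,1.613,0.723,0.026,-5.414,4.085,3.496,1.912,-0.563,-0.095,0.870,-2.579,18.266,-3.300,3.434,-2.002
19,0.551,-2.060,0.190,1.646,0.743,-0.403,-4.929,3.743,2.981,1.880,-0.576,-0.093,0.852,-2.983,18.433,-2.944,3.653,-1.858
20,0.545,-2.107,0.226,1.673,0.761,-0.767,-4.511,3.449,2.567,1.797,-0.588,-0.090,0.834,-3.212,18.127,-2.686,3.738,-1.687
21,0.536,-2.150,0.259,1.698,0.779,-1.064,-4.152,3.212,2.253,1.690,-0.600,-0.087,0.817,-3.272,17.498,-2.529,3.719,-1.517
22,0.524,-2.190,0.290,1.719,0.795,-1.300,-3.842,3.027,2.024,1.582,-0.611,-0.084,0.800,-3.188,16.677,-2.463,3.632,-1.366
23,0.510,-2.227,0.320,1.738,0.810,-1.484,-3.574,2.884,1.858,1.486,-0.621,-0.082,0.784,-2.989,15.763,-2.467,3.505,-1.244
24,0.494,-2.262,0.348,1.756,0.825,-1.626,-3.341,2.771,1.737,1.406,-0.631,-0.081,0.769,-2.709,14.824,-2.525,3.363,-1.151
25,0.477,-2.294,0.375,1.773,0.839,-1.732,-3.137,2.680,1.648,1.342,-0.639,-0.080,0.754,-2.374,13.906,-2.620,3.221,-1.087
26,0.460,-2.325,0.402,1.789,0.852,-1.809,-2.958,2.604,1.576,1.293,-0.648,-0.079,0.739,-2.007,13.035,-2.739,3.092,-1.045
27,0.441,-2.354,0.427,1.805,0.865,-1.860,-2.799,2.540,1.516,1.255,-0.655,-0.079,0.725,-1.625,12.225,-2.872,2.980,-1.021
28,0.423,-2.381,0.452,1.819,0.877,-1.891,-2.658,2.483,1.461,1.226,-0.662,-0.080,0.711,-1.240,11.481,-3.012,2.889,-1.013
29,0.404,-2.407,0.477,1.834,0.889,-1.903,-2.530,2.432,1.408,1.204,-0.668,-0.081,0.697,-0.862,10.806,-3.154,2.818,-1.015
30,0.385,-2.432,0.501,1.848,0.901,-1.901,-2.413,2.384,1.354,1.187,-0.674,-0.082,0.684,-0.498,10.196,-3.294,2.766,-1.025
31,0.366,-2.455,0.524,1.861,0.913,-1.885,-2.306,2.340,1.299,1.173,-0.679,-0.084,0.670,-0.151,9.649,-3.428,2.733,-1.041
32,0.347,-2.478,0.548,1.874,0.925,-1.858,-2.208,2.297,1.242,1.162,-0.684,-0.086,0.657,0.175,9.159,-3.555,2.714,-1.060
33,0.328,-2.499,0.570,1.886,0.936,-1.822,-2.116,2.255,1.183,1.152,-0.688,-0.088,0.645,0.478,8.721,-3.674,2.709,-1.081
34,0.310,-2.520,0.593,1.897,0.948,-1.778,-2.030,2.215,1.122,1.144,-0.692,-0.091,0.632,0.758,8.332,-3.783,2.714,-1.104
35,0.293,-2.540,0.615,1.908,0.959,-1.727,-1.948,2.175,1.060,1.136,-0.696,-0.094,0.620,1.013,7.986,-3.881,2.727,-1.126
36,0.276,-2.559,0.636,1.918,0.971,-1.671,-1.871,2.136,0.997,1.129,-0.699,-0.097,0.608,1.245,7.680,-3.970,2.746,-1.149
37,0.260,-2.577,0.657,1.928,0.982,-1.611,-1.797,2.098,0.933,1.122,-0.702,-0.100,0.596,1.452,7.409,-4.048,2.770,-1.170
38,0.244,-2.595,0.678,1.937,0.993,-1.546,-1.726,2.060,0.869,1.115,-0.705,-0.103,0.584,1.636,7.171,-4.115,2.796,-1.189
39,0.229,-2.612,0.699,1.945,1.004,-1.479,-1.658,2.022,0.804,1.108,-0.707,-0.106,0.573,,,,,
# final eef position (m): -0.707 -0.106 0.573


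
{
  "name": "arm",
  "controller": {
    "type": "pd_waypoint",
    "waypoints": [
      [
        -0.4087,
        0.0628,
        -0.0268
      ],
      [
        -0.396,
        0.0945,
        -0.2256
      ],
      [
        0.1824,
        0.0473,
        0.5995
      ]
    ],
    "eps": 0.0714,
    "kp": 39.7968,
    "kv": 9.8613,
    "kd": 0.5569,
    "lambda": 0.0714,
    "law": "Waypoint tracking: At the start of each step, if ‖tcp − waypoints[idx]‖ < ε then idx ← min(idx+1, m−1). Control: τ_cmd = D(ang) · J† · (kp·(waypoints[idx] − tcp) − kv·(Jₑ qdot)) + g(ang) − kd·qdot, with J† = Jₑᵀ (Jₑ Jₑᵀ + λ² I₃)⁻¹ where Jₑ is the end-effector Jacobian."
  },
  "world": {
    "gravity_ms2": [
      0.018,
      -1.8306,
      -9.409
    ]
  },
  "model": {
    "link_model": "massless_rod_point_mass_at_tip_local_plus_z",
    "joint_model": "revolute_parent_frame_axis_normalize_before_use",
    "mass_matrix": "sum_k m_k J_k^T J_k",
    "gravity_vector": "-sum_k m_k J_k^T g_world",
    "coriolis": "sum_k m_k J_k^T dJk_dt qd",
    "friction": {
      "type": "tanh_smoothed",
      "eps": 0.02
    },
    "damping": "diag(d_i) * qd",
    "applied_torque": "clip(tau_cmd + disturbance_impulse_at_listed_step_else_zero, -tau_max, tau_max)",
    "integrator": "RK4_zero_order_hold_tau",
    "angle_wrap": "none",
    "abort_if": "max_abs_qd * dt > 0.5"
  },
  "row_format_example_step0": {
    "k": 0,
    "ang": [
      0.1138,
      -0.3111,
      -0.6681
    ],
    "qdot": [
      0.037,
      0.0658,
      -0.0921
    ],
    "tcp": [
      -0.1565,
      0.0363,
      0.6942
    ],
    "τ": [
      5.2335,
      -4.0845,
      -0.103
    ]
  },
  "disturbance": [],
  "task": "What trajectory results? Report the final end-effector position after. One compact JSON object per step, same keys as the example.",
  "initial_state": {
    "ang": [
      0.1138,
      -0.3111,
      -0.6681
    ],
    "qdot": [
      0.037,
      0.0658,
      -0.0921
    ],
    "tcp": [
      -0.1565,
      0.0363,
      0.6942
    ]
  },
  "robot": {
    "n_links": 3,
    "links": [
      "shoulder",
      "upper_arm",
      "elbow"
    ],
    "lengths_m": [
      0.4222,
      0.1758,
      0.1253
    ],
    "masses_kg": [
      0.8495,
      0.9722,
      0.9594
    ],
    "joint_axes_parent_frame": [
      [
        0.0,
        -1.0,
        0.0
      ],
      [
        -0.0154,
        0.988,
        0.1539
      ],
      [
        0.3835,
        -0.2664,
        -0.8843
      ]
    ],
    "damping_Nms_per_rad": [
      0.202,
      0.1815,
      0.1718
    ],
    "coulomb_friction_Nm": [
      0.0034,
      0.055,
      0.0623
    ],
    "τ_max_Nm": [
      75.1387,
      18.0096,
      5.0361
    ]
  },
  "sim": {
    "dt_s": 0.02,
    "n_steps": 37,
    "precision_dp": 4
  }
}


{"k":1,"ang":[0.1079,-0.3379,-0.6692],"qdot":[-0.596,-2.6342,-0.0988],"tcp":[-0.1595,0.0366,0.6922],"\u03c4":[1.6474,-1.3551,-0.1071]}
{"k":2,"ang":[0.0944,-0.3992,-0.6711],"qdot":[-0.741,-3.4738,-0.0576],"tcp":[-0.1662,0.0373,0.6872],"\u03c4":[-0.3159,-0.3974,-0.1458]}
{"k":3,"ang":[0.079,-0.4731,-0.6732],"qdot":[-0.8002,-3.9166,-0.1111],"tcp":[-0.1744,0.0383,0.6801],"\u03c4":[-1.1259,0.0429,-0.126]}
{"k":4,"ang":[0.0627,-0.5544,-0.6743],"qdot":[-0.822,-4.2023,-0.0898],"tcp":[-0.1833,0.0397,0.6711],"\u03c4":[-1.2128,0.2673,-0.1402]}
{"k":5,"ang":[0.0464,-0.6402,-0.6753],"qdot":[-0.806,-4.3822,-0.0406],"tcp":[-0.1926,0.0414,0.6603],"\u03c4":[-0.9371,0.4103,-0.162]}
{"k":6,"ang":[0.0309,-0.7286,-0.6767],"qdot":[-0.7486,-4.4746,-0.0673],"tcp":[-0.2022,0.0435,0.6476],"\u03c4":[-0.5607,0.5486,-0.1346]}
{"k":7,"ang":[0.0169,-0.8183,-0.6772],"qdot":[-0.6526,-4.4981,-0.1391],"tcp":[-0.2119,0.0459,0.6331],"\u03c4":[-0.2578,0.7275,-0.0776]}
{"k":8,"ang":[0.005,-0.9081,-0.6771],"qdot":[-0.5261,-4.4727,-0.1328],"tcp":[-0.2219,0.0485,0.6169],"\u03c4":[-0.1176,0.967,-0.0641]}
{"k":9,"ang":[-0.004,-0.9969,-0.6762],"qdot":[-0.3744,-4.4075,-0.0855],"tcp":[-0.232,0.0513,0.5991],"\u03c4":[-0.1484,1.2621,-0.0752]}
{"k":10,"ang":[-0.0099,-1.0841,-0.6753],"qdot":[-0.2005,-4.304,-0.1089],"tcp":[-0.2423,0.0543,0.5799],"\u03c4":[-0.3186,1.5948,-0.049]}
{"k":11,"ang":[-0.0121,-1.1689,-0.6731],"qdot":[-0.0141,-4.1743,0.001],"tcp":[-0.2527,0.0573,0.5594],"\u03c4":[-0.6347,1.9529,-0.1028]}
{"k":12,"ang":[-0.0103,-1.2507,-0.6746],"qdot":[0.1823,-4.0199,0.0863],"tcp":[-0.2631,0.0605,0.5378],"\u03c4":[-1.0382,2.3139,-0.1471]}
{"k":13,"ang":[-0.0045,-1.329,-0.6776],"qdot":[0.3891,-3.8342,-0.0227],"tcp":[-0.2734,0.0638,0.5153],"\u03c4":[-1.4858,2.6524,-0.0847]}
{"k":14,"ang":[0.0052,-1.4037,-0.6747],"qdot":[0.5945,-3.6301,0.0163],"tcp":[-0.2837,0.0668,0.492],"\u03c4":[-2.0154,2.9635,-0.1115]}
{"k":15,"ang":[0.0191,-1.474,-0.675],"qdot":[0.7915,-3.4159,0.2229],"tcp":[-0.2936,0.0698,0.4684],"\u03c4":[-2.5986,3.2357,-0.2375]}
{"k":16,"ang":[0.0371,-1.5397,-0.6783],"qdot":[0.9932,-3.1747,-0.1224],"tcp":[-0.3033,0.0728,0.4445],"\u03c4":[-3.1228,3.4453,-0.0514]}
{"k":17,"ang":[0.0586,-1.601,-0.6718],"qdot":[1.1651,-2.9377,0.3435],"tcp":[-0.3127,0.0752,0.4205],"\u03c4":[-3.7807,3.6108,-0.3327]}
{"k":18,"ang":[0.0838,-1.657,-0.6761],"qdot":[1.3449,-2.6786,-0.2741],"tcp":[-0.3215,0.0779,0.3968],"\u03c4":[-4.2805,3.7049,0.0045]}
{"k":19,"ang":[0.1118,-1.7083,-0.6664],"qdot":[1.4709,-2.4377,0.6888],"tcp":[-0.3302,0.0796,0.3732],"\u03c4":[-5.0057,3.7584,-0.5649]}
{"k":20,"ang":[0.143,-1.7543,-0.6757],"qdot":[1.6322,-2.1683,-0.8789],"tcp":[-0.3381,0.0821,0.3503],"\u03c4":[-5.3589,3.7367,0.3137]}
{"k":21,"ang":[0.1758,-1.7957,-0.6558],"qdot":[1.6744,-1.9416,1.8532],"tcp":[-0.3459,0.0829,0.3276],"\u03c4":[-6.3048,3.6919,-1.2686]}
{"k":22,"ang":[0.2116,-1.8315,-0.6836],"qdot":[1.8664,-1.6511,-3.0543],"tcp":[-0.3528,0.086,0.3063],"\u03c4":[-6.1567,3.5569,1.5204]}
{"k":23,"ang":[0.2468,-1.8632,-0.6286],"qdot":[1.7229,-1.4227,5.9237],"tcp":[-0.3602,0.0845,0.2846],"\u03c4":[-7.9106,3.3958,-3.6319]}
{"k":24,"ang":[0.2865,-1.8878,-0.7221],"qdot":[2.1502,-0.9506,-10.7334],"tcp":[-0.3659,0.0904,0.2661],"\u03c4":[-6.0511,3.0167,5.0361]}
{"k":25,"ang":[0.3215,-1.9064,-0.5852],"qdot":[1.5627,-0.4836,16.8446],"tcp":[-0.3742,0.0842,0.2456],"\u03c4":[-10.2776,2.3843,-5.0361]}
{"k":26,"ang":[0.3605,-1.9146,-0.6169],"qdot":[2.1656,-0.2446,-12.2988],"tcp":[-0.3816,0.0862,0.2298],"\u03c4":[-6.7833,1.9613,5.0361]}
{"k":27,"ang":[0.3954,-1.9158,-0.4967],"qdot":[1.5431,0.3898,16.602],"tcp":[-0.3902,0.0801,0.2128],"\u03c4":[-10.9365,1.4423,-5.0361]}
{"k":28,"ang":[0.4331,-1.9134,-0.5319],"qdot":[2.0658,0.0476,-12.515],"tcp":[-0.3983,0.0818,0.1994],"\u03c4":[-7.7202,1.422,5.0361]}
{"k":29,"ang":[0.4662,-1.9056,-0.4109],"qdot":[1.4525,0.9108,16.8039],"tcp":[-0.4064,0.0754,0.1842],"\u03c4":[-11.6025,0.9388,-5.0361]}
{"k":30,"ang":[0.5014,-1.8981,-0.4476],"qdot":[1.9197,0.1224,-12.716],"tcp":[-0.4143,0.0769,0.1724],"\u03c4":[-8.5585,1.1479,5.0361]}
{"k":31,"ang":[0.5318,-1.8849,-0.3234],"qdot":[1.3388,1.3011,17.0807],"tcp":[-0.4216,0.0701,0.1585],"\u03c4":[-12.1637,0.5927,-5.0361]}
{"k":32,"ang":[0.5642,-1.8747,-0.364],"qdot":[1.7584,0.1152,-13.0122],"tcp":[-0.429,0.0717,0.148],"\u03c4":[-9.2692,0.9548,5.0361]}
{"k":33,"ang":[0.5918,-1.8573,-0.2352],"qdot":[1.2231,1.6516,17.4245],"tcp":[-0.4354,0.0647,0.1353],"\u03c4":[-12.6259,0.2863,-5.0361]}
{"k":34,"ang":[0.6213,-1.8454,-0.282],"qdot":[1.5974,0.0785,-13.3917],"tcp":[-0.4425,0.0664,0.1261],"\u03c4":[-9.8721,0.7774,5.0361]}
{"k":35,"ang":[0.6463,-1.8242,-0.1469],"qdot":[1.1188,2.0098,17.8547],"tcp":[-0.4482,0.0591,0.1147],"\u03c4":[-13.0168,-0.036,-5.0361]}
{"k":36,"ang":[0.6731,-1.8105,-0.2022],"qdot":[1.4481,0.0568,-13.7938],"tcp":[-0.4552,0.061,0.1068],"\u03c4":[-10.405,0.5633,5.0361]}
{"k":37,"ang":[0.6956,-1.7849,-0.0581],"qdot":[1.0366,2.4166,18.4035],"tcp":[-0.4604,0.0534,0.0966]}
{"summary": "final tcp position (m): -0.4604 0.0534 0.0966"}
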